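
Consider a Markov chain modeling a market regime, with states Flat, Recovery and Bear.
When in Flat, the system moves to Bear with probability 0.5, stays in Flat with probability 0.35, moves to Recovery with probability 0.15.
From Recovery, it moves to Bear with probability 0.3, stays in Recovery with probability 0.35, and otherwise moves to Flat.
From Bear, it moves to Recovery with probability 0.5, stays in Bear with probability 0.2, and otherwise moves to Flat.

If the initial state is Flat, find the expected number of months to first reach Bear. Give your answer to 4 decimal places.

2.1622

Let t(s) be the expected number of months to first reach Bear from state s, with t(Bear) = 0. Conditioning on the first month:
t(Flat) = 1 + 0.35·t(Flat) + 0.15·t(Recovery)
t(Recovery) = 1 + 0.35·t(Flat) + 0.35·t(Recovery)
Solving: t(Flat) = 2.1622, t(Recovery) = 2.7027.
Expected months from Flat to Bear: 2.1622.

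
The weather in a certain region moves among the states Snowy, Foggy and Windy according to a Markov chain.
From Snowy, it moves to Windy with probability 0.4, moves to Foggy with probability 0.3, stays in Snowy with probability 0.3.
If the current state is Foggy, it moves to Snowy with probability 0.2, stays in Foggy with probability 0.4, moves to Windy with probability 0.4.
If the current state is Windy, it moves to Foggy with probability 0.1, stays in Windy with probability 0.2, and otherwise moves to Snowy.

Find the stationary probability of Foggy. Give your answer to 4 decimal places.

Let the stationary distribution be π with π = πP and π_1 + π_2 + π_3 = 1.
π_1 = 0.3·π_1 + 0.2·π_2 + 0.7·π_3
π_2 = 0.3·π_1 + 0.4·π_2 + 0.1·π_3
Solving with the normalization constraint gives π = (0.4074, 0.2593, 0.3333).
So the stationary probability of Foggy is 0.2593.

0.2593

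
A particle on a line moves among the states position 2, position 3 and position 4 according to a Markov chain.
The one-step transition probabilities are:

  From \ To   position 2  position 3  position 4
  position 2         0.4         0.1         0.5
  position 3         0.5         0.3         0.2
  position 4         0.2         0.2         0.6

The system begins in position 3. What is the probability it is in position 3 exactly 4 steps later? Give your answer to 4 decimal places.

Propagate the distribution vector 4 steps from position 3.
After 0 steps: (0.0000, 1.0000, 0.0000)
After 1 step: (0.5000, 0.3000, 0.2000)
After 2 steps: (0.3900, 0.1800, 0.4300)
After 3 steps: (0.3320, 0.1790, 0.4890)
After 4 steps: (0.3201, 0.1847, 0.4952)
P(in position 3 after 4 steps) = 0.1847

0.1847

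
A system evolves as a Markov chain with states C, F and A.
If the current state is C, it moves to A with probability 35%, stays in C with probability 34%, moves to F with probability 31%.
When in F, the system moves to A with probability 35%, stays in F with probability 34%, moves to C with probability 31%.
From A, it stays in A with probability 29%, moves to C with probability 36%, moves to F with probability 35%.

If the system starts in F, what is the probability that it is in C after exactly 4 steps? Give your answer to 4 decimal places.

Propagate the distribution vector 4 steps from F.
After 0 steps: (0.0000, 1.0000, 0.0000)
After 1 step: (0.3100, 0.3400, 0.3500)
After 2 steps: (0.3368, 0.3342, 0.3290)
After 3 steps: (0.3366, 0.3332, 0.3303)
After 4 steps: (0.3366, 0.3332, 0.3302)
P(in C after 4 steps) = 0.3366

0.3366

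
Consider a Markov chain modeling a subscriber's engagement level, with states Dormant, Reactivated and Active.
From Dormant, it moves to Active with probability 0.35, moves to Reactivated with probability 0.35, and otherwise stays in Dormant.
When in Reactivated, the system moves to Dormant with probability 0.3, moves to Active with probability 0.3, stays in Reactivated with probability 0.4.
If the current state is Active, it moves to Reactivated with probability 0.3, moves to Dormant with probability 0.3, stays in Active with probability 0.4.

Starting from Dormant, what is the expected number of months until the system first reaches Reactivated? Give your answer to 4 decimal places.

Let t(s) be the expected number of months to first reach Reactivated from state s, with t(Reactivated) = 0. Conditioning on the first month:
t(Dormant) = 1 + 0.3·t(Dormant) + 0.35·t(Active)
t(Active) = 1 + 0.3·t(Dormant) + 0.4·t(Active)
Solving: t(Dormant) = 3.0159, t(Active) = 3.1746.
Expected months from Dormant to Reactivated: 3.0159.

3.0159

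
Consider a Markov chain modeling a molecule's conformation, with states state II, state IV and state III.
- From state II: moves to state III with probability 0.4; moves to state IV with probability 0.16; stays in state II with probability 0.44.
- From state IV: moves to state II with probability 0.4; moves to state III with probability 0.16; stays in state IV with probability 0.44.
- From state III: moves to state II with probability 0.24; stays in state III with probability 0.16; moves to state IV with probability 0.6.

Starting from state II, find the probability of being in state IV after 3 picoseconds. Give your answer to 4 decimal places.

0.3835

Propagate the distribution vector 3 picoseconds from state II.
After 0 picoseconds: (1.0000, 0.0000, 0.0000)
After 1 picosecond: (0.4400, 0.1600, 0.4000)
After 2 picoseconds: (0.3536, 0.3808, 0.2656)
After 3 picoseconds: (0.3716, 0.3835, 0.2449)
P(in state IV after 3 picoseconds) = 0.3835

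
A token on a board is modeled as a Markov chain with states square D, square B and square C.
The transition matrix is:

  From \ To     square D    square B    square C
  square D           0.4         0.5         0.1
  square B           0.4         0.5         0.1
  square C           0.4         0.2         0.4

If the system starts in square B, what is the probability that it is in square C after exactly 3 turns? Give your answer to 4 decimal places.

Propagate the distribution vector 3 turns from square B.
After 0 turns: (0.0000, 1.0000, 0.0000)
After 1 turn: (0.4000, 0.5000, 0.1000)
After 2 turns: (0.4000, 0.4700, 0.1300)
After 3 turns: (0.4000, 0.4610, 0.1390)
P(in square C after 3 turns) = 0.1390

0.1390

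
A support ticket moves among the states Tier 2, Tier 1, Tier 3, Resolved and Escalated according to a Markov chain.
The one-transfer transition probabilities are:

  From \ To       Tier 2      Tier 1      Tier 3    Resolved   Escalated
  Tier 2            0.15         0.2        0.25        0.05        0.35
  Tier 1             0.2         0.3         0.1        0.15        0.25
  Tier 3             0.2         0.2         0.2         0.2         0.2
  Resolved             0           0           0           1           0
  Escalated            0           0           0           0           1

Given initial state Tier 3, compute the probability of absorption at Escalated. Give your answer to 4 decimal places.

Let h(s) be the probability of absorption at Escalated starting from transient state s. Then h(Escalated) = 1 and h(Resolved) = 0. By first-step analysis:
h(Tier 2) = 0.15·h(Tier 2) + 0.2·h(Tier 1) + 0.25·h(Tier 3) + 0.05·0 + 0.35·1
h(Tier 1) = 0.2·h(Tier 2) + 0.3·h(Tier 1) + 0.1·h(Tier 3) + 0.15·0 + 0.25·1
h(Tier 3) = 0.2·h(Tier 2) + 0.2·h(Tier 1) + 0.2·h(Tier 3) + 0.2·0 + 0.2·1
Solving: h(Tier 2) = 0.7421, h(Tier 1) = 0.6548, h(Tier 3) = 0.5992.
Starting from Tier 3, the probability is 0.5992.

0.5992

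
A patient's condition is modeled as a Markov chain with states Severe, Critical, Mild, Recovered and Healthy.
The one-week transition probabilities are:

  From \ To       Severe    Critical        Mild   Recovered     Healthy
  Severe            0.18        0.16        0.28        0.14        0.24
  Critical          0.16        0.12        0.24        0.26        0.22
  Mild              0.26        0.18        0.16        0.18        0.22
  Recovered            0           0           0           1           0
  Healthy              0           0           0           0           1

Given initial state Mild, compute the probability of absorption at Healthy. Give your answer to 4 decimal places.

0.5493

Let h(s) be the probability of absorption at Healthy starting from transient state s. Then h(Healthy) = 1 and h(Recovered) = 0. By first-step analysis:
h(Severe) = 0.18·h(Severe) + 0.16·h(Critical) + 0.28·h(Mild) + 0.14·0 + 0.24·1
h(Critical) = 0.16·h(Severe) + 0.12·h(Critical) + 0.24·h(Mild) + 0.26·0 + 0.22·1
h(Mild) = 0.26·h(Severe) + 0.18·h(Critical) + 0.16·h(Mild) + 0.18·0 + 0.22·1
Solving: h(Severe) = 0.5788, h(Critical) = 0.5050, h(Mild) = 0.5493.
Starting from Mild, the probability is 0.5493.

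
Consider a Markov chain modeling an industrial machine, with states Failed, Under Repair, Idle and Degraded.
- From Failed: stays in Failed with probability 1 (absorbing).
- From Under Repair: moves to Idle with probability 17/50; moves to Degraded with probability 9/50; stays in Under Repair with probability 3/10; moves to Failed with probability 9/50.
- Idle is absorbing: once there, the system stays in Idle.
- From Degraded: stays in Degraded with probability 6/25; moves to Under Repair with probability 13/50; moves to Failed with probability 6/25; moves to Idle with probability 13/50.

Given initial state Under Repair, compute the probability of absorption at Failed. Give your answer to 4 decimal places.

Let h(s) be the probability of absorption at Failed starting from transient state s. Then h(Failed) = 1 and h(Idle) = 0. By first-step analysis:
h(Under Repair) = 0.18·1 + 0.3·h(Under Repair) + 0.34·0 + 0.18·h(Degraded)
h(Degraded) = 0.24·1 + 0.26·h(Under Repair) + 0.26·0 + 0.24·h(Degraded)
Solving: h(Under Repair) = 0.3710, h(Degraded) = 0.4427.
Starting from Under Repair, the probability is 0.3710.

0.3710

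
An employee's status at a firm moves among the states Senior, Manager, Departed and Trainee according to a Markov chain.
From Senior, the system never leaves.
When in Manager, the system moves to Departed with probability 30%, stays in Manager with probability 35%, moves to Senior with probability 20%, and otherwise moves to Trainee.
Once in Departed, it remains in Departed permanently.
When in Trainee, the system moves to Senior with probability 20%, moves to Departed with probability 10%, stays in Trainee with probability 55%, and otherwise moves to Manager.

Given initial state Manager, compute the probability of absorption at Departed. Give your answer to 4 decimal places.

0.5556

Let h(s) be the probability of absorption at Departed starting from transient state s. Then h(Departed) = 1 and h(Senior) = 0. By first-step analysis:
h(Manager) = 0.2·0 + 0.35·h(Manager) + 0.3·1 + 0.15·h(Trainee)
h(Trainee) = 0.2·0 + 0.15·h(Manager) + 0.1·1 + 0.55·h(Trainee)
Solving: h(Manager) = 0.5556, h(Trainee) = 0.4074.
Starting from Manager, the probability is 0.5556.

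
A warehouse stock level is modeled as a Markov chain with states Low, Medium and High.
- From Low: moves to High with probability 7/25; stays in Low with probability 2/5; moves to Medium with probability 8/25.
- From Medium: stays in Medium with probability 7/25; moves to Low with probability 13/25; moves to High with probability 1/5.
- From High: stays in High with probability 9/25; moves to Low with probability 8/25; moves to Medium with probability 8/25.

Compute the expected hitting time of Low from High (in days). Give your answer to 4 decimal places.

Let t(s) be the expected number of days to first reach Low from state s, with t(Low) = 0. Conditioning on the first day:
t(Medium) = 1 + 0.28·t(Medium) + 0.2·t(High)
t(High) = 1 + 0.32·t(Medium) + 0.36·t(High)
Solving: t(Medium) = 2.1169, t(High) = 2.6210.
Expected days from High to Low: 2.6210.

2.6210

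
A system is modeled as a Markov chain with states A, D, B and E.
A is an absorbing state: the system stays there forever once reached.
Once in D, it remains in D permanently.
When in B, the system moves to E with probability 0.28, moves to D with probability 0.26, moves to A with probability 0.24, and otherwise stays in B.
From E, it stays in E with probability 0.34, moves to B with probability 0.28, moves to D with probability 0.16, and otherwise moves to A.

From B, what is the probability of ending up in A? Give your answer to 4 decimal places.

0.5041

Let h(s) be the probability of absorption at A starting from transient state s. Then h(A) = 1 and h(D) = 0. By first-step analysis:
h(B) = 0.24·1 + 0.26·0 + 0.22·h(B) + 0.28·h(E)
h(E) = 0.22·1 + 0.16·0 + 0.28·h(B) + 0.34·h(E)
Solving: h(B) = 0.5041, h(E) = 0.5472.
Starting from B, the probability is 0.5041.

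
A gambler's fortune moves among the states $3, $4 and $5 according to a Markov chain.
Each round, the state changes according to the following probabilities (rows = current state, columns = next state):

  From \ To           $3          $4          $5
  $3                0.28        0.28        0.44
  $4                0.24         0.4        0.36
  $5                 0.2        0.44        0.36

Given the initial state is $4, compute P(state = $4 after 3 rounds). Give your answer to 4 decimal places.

Propagate the distribution vector 3 rounds from $4.
After 0 rounds: (0.0000, 1.0000, 0.0000)
After 1 round: (0.2400, 0.4000, 0.3600)
After 2 rounds: (0.2352, 0.3856, 0.3792)
After 3 rounds: (0.2342, 0.3869, 0.3788)
P(in $4 after 3 rounds) = 0.3869

0.3869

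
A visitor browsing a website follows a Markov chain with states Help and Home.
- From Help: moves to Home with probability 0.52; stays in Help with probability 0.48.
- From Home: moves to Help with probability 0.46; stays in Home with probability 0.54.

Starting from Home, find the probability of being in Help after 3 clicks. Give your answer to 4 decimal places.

Propagate the distribution vector 3 clicks from Home.
After 0 clicks: (0.0000, 1.0000)
After 1 click: (0.4600, 0.5400)
After 2 clicks: (0.4692, 0.5308)
After 3 clicks: (0.4694, 0.5306)
P(in Help after 3 clicks) = 0.4694

0.4694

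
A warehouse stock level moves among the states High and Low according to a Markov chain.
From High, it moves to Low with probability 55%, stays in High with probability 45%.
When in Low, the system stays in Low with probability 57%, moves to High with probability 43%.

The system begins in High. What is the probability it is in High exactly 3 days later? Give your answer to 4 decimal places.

Propagate the distribution vector 3 days from High.
After 0 days: (1.0000, 0.0000)
After 1 day: (0.4500, 0.5500)
After 2 days: (0.4390, 0.5610)
After 3 days: (0.4388, 0.5612)
P(in High after 3 days) = 0.4388

0.4388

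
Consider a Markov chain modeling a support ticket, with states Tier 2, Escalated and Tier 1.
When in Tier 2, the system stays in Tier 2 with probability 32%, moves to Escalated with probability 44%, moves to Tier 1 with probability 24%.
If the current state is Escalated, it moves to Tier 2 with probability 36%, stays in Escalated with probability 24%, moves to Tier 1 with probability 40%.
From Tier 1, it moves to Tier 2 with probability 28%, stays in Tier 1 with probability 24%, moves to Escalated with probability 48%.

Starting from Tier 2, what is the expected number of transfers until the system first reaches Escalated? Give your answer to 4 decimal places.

2.2242

Let t(s) be the expected number of transfers to first reach Escalated from state s, with t(Escalated) = 0. Conditioning on the first transfer:
t(Tier 2) = 1 + 0.32·t(Tier 2) + 0.24·t(Tier 1)
t(Tier 1) = 1 + 0.28·t(Tier 2) + 0.24·t(Tier 1)
Solving: t(Tier 2) = 2.2242, t(Tier 1) = 2.1352.
Expected transfers from Tier 2 to Escalated: 2.2242.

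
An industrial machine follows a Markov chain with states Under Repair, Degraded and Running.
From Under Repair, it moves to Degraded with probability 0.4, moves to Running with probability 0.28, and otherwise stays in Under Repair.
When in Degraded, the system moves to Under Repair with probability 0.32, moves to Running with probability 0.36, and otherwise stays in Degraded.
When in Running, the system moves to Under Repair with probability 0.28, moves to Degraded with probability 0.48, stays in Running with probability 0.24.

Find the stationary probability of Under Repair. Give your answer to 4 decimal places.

0.3080

Let the stationary distribution be π with π = πP and π_1 + π_2 + π_3 = 1.
π_1 = 0.32·π_1 + 0.32·π_2 + 0.28·π_3
π_2 = 0.4·π_1 + 0.32·π_2 + 0.48·π_3
Solving with the normalization constraint gives π = (0.3080, 0.3926, 0.2994).
So the stationary probability of Under Repair is 0.3080.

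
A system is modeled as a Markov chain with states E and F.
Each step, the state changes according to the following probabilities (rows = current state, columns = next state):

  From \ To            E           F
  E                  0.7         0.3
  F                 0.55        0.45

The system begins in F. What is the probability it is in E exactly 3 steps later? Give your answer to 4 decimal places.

0.6449

Propagate the distribution vector 3 steps from F.
After 0 steps: (0.0000, 1.0000)
After 1 step: (0.5500, 0.4500)
After 2 steps: (0.6325, 0.3675)
After 3 steps: (0.6449, 0.3551)
P(in E after 3 steps) = 0.6449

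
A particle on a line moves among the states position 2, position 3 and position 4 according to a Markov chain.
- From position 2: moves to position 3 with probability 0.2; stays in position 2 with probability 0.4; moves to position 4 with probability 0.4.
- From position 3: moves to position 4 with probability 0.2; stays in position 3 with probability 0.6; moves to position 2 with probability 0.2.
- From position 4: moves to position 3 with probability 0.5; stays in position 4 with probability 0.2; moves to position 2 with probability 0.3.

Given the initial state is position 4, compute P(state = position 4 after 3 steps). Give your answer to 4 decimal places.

Propagate the distribution vector 3 steps from position 4.
After 0 steps: (0.0000, 0.0000, 1.0000)
After 1 step: (0.3000, 0.5000, 0.2000)
After 2 steps: (0.2800, 0.4600, 0.2600)
After 3 steps: (0.2820, 0.4620, 0.2560)
P(in position 4 after 3 steps) = 0.2560

0.2560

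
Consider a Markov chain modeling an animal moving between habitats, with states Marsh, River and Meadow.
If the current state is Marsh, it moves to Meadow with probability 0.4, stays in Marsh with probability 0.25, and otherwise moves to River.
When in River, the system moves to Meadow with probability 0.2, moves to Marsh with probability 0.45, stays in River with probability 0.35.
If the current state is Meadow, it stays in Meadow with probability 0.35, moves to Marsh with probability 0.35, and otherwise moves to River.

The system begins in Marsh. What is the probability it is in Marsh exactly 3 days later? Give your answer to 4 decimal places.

Propagate the distribution vector 3 days from Marsh.
After 0 days: (1.0000, 0.0000, 0.0000)
After 1 day: (0.2500, 0.3500, 0.4000)
After 2 days: (0.3600, 0.3300, 0.3100)
After 3 days: (0.3470, 0.3345, 0.3185)
P(in Marsh after 3 days) = 0.3470

0.3470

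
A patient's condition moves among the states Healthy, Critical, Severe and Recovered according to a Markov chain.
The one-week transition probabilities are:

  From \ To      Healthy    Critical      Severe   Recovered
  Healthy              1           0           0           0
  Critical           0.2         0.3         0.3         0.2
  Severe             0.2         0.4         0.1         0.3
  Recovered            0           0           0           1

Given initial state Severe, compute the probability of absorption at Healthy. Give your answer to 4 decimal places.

0.4314

Let h(s) be the probability of absorption at Healthy starting from transient state s. Then h(Healthy) = 1 and h(Recovered) = 0. By first-step analysis:
h(Critical) = 0.2·1 + 0.3·h(Critical) + 0.3·h(Severe) + 0.2·0
h(Severe) = 0.2·1 + 0.4·h(Critical) + 0.1·h(Severe) + 0.3·0
Solving: h(Critical) = 0.4706, h(Severe) = 0.4314.
Starting from Severe, the probability is 0.4314.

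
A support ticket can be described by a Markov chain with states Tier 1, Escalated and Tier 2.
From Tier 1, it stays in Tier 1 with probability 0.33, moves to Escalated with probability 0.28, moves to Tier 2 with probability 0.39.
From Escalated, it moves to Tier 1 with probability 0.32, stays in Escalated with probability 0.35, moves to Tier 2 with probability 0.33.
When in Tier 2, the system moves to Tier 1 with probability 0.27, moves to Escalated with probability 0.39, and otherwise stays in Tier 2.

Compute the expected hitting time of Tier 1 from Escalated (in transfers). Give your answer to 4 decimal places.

3.2967

Let t(s) be the expected number of transfers to first reach Tier 1 from state s, with t(Tier 1) = 0. Conditioning on the first transfer:
t(Escalated) = 1 + 0.35·t(Escalated) + 0.33·t(Tier 2)
t(Tier 2) = 1 + 0.39·t(Escalated) + 0.34·t(Tier 2)
Solving: t(Escalated) = 3.2967, t(Tier 2) = 3.4632.
Expected transfers from Escalated to Tier 1: 3.2967.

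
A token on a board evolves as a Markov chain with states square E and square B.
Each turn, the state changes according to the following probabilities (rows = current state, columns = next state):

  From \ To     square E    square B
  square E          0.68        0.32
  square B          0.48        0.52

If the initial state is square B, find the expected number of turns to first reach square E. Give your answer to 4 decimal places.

2.0833

Let t(s) be the expected number of turns to first reach square E from state s, with t(square E) = 0. Conditioning on the first turn:
t(square B) = 1 + 0.52·t(square B)
Solving: t(square B) = 2.0833.
Expected turns from square B to square E: 2.0833.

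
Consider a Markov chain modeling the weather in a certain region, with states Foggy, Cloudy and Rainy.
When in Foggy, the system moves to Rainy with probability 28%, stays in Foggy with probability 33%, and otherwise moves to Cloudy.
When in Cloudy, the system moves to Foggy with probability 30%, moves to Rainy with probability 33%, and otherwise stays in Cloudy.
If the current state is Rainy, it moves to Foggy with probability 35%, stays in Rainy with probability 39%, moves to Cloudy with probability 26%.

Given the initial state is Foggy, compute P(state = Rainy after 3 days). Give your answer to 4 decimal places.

0.3336

Propagate the distribution vector 3 days from Foggy.
After 0 days: (1.0000, 0.0000, 0.0000)
After 1 day: (0.3300, 0.3900, 0.2800)
After 2 days: (0.3239, 0.3458, 0.3303)
After 3 days: (0.3262, 0.3401, 0.3336)
P(in Rainy after 3 days) = 0.3336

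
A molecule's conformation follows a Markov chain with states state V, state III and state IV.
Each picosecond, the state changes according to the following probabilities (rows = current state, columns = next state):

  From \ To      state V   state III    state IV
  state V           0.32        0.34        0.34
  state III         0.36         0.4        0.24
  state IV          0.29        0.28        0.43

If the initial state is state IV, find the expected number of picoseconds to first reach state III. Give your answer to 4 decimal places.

Let t(s) be the expected number of picoseconds to first reach state III from state s, with t(state III) = 0. Conditioning on the first picosecond:
t(state V) = 1 + 0.32·t(state V) + 0.34·t(state IV)
t(state IV) = 1 + 0.29·t(state V) + 0.43·t(state IV)
Solving: t(state V) = 3.1488, t(state IV) = 3.3564.
Expected picoseconds from state IV to state III: 3.3564.

3.3564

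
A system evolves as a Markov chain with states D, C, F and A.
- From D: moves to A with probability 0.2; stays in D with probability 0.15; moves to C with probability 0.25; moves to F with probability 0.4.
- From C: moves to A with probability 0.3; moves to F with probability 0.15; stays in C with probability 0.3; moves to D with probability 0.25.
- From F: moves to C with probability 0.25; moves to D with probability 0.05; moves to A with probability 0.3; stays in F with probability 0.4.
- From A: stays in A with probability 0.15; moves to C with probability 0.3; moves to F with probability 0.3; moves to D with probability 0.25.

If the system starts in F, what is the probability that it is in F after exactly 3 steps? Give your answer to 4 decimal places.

0.3056

Propagate the distribution vector 3 steps from F.
After 0 steps: (0.0000, 0.0000, 1.0000, 0.0000)
After 1 step: (0.0500, 0.2500, 0.4000, 0.3000)
After 2 steps: (0.1650, 0.2775, 0.3075, 0.2500)
After 3 steps: (0.1720, 0.2764, 0.3056, 0.2460)
P(in F after 3 steps) = 0.3056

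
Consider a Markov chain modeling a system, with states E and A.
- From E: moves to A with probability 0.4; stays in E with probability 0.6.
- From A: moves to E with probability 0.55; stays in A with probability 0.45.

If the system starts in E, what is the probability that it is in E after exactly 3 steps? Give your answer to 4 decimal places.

0.5790

Propagate the distribution vector 3 steps from E.
After 0 steps: (1.0000, 0.0000)
After 1 step: (0.6000, 0.4000)
After 2 steps: (0.5800, 0.4200)
After 3 steps: (0.5790, 0.4210)
P(in E after 3 steps) = 0.5790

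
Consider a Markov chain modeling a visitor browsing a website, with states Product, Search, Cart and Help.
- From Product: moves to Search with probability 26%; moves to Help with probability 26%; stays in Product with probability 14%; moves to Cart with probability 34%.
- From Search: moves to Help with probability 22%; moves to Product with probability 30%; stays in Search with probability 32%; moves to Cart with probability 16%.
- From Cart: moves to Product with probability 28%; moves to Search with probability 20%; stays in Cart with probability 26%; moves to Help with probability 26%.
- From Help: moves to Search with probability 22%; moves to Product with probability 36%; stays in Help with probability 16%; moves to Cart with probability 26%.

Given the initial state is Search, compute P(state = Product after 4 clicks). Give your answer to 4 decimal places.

0.2659

Propagate the distribution vector 4 clicks from Search.
After 0 clicks: (0.0000, 1.0000, 0.0000, 0.0000)
After 1 click: (0.3000, 0.3200, 0.1600, 0.2200)
After 2 clicks: (0.2620, 0.2608, 0.2520, 0.2252)
After 3 clicks: (0.2666, 0.2515, 0.2549, 0.2270)
After 4 clicks: (0.2659, 0.2507, 0.2562, 0.2272)
P(in Product after 4 clicks) = 0.2659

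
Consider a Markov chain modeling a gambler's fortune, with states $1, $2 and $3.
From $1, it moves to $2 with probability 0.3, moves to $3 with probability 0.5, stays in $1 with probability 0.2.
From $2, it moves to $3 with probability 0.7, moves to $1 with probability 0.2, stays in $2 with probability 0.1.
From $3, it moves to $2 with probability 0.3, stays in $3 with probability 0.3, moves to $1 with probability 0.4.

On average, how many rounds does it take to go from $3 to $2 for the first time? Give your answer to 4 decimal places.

Let t(s) be the expected number of rounds to first reach $2 from state s, with t($2) = 0. Conditioning on the first round:
t($1) = 1 + 0.2·t($1) + 0.5·t($3)
t($3) = 1 + 0.4·t($1) + 0.3·t($3)
Solving: t($1) = 3.3333, t($3) = 3.3333.
Expected rounds from $3 to $2: 3.3333.

3.3333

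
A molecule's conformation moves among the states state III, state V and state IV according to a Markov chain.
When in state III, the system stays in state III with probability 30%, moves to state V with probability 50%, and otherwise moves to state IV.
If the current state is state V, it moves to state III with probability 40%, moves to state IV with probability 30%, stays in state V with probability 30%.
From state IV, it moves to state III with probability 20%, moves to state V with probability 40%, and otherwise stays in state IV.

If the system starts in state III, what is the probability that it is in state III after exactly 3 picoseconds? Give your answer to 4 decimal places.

0.3090

Propagate the distribution vector 3 picoseconds from state III.
After 0 picoseconds: (1.0000, 0.0000, 0.0000)
After 1 picosecond: (0.3000, 0.5000, 0.2000)
After 2 picoseconds: (0.3300, 0.3800, 0.2900)
After 3 picoseconds: (0.3090, 0.3950, 0.2960)
P(in state III after 3 picoseconds) = 0.3090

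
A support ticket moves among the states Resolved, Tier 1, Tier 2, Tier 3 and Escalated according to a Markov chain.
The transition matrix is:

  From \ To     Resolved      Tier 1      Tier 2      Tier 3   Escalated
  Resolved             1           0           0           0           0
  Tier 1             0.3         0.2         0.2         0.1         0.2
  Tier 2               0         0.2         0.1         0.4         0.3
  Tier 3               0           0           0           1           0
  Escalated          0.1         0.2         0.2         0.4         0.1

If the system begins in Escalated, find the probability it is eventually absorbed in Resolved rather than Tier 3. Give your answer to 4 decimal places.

0.2638

Let h(s) be the probability of absorption at Resolved starting from transient state s. Then h(Resolved) = 1 and h(Tier 3) = 0. By first-step analysis:
h(Tier 1) = 0.3·1 + 0.2·h(Tier 1) + 0.2·h(Tier 2) + 0.1·0 + 0.2·h(Escalated)
h(Tier 2) = 0.2·h(Tier 1) + 0.1·h(Tier 2) + 0.4·0 + 0.3·h(Escalated)
h(Escalated) = 0.1·1 + 0.2·h(Tier 1) + 0.2·h(Tier 2) + 0.4·0 + 0.1·h(Escalated)
Solving: h(Tier 1) = 0.4902, h(Tier 2) = 0.1969, h(Escalated) = 0.2638.
Starting from Escalated, the probability is 0.2638.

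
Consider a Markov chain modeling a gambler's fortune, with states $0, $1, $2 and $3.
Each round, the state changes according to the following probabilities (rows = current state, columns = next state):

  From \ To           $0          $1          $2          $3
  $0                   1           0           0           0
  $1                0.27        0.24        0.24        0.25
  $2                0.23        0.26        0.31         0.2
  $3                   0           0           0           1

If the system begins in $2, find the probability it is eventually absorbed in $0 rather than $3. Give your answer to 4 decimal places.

0.5303

Let h(s) be the probability of absorption at $0 starting from transient state s. Then h($0) = 1 and h($3) = 0. By first-step analysis:
h($1) = 0.27·1 + 0.24·h($1) + 0.24·h($2) + 0.25·0
h($2) = 0.23·1 + 0.26·h($1) + 0.31·h($2) + 0.2·0
Solving: h($1) = 0.5227, h($2) = 0.5303.
Starting from $2, the probability is 0.5303.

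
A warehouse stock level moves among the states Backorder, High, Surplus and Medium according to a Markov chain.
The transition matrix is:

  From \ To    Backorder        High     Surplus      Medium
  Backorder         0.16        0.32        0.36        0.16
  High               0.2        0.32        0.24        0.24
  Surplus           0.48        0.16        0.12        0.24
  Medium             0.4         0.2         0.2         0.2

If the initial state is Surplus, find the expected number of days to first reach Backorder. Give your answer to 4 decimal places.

Let t(s) be the expected number of days to first reach Backorder from state s, with t(Backorder) = 0. Conditioning on the first day:
t(High) = 1 + 0.32·t(High) + 0.24·t(Surplus) + 0.24·t(Medium)
t(Surplus) = 1 + 0.16·t(High) + 0.12·t(Surplus) + 0.24·t(Medium)
t(Medium) = 1 + 0.2·t(High) + 0.2·t(Surplus) + 0.2·t(Medium)
Solving: t(High) = 3.2911, t(Surplus) = 2.4684, t(Medium) = 2.6899.
Expected days from Surplus to Backorder: 2.4684.

2.4684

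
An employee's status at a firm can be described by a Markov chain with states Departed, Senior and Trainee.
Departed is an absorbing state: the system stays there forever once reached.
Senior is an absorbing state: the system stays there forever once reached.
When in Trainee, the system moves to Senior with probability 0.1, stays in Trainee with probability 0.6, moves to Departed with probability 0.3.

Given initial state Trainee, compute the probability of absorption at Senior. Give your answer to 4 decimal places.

Let h(s) be the probability of absorption at Senior starting from transient state s. Then h(Senior) = 1 and h(Departed) = 0. By first-step analysis:
h(Trainee) = 0.3·0 + 0.1·1 + 0.6·h(Trainee)
Solving: h(Trainee) = 0.2500.
Starting from Trainee, the probability is 0.2500.

0.2500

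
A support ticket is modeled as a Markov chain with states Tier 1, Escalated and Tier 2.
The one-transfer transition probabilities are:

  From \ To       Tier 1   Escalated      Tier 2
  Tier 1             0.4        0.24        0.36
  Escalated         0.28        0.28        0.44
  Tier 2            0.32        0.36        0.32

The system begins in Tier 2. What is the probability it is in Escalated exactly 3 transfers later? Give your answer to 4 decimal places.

0.2968

Propagate the distribution vector 3 transfers from Tier 2.
After 0 transfers: (0.0000, 0.0000, 1.0000)
After 1 transfer: (0.3200, 0.3600, 0.3200)
After 2 transfers: (0.3312, 0.2928, 0.3760)
After 3 transfers: (0.3348, 0.2968, 0.3684)
P(in Escalated after 3 transfers) = 0.2968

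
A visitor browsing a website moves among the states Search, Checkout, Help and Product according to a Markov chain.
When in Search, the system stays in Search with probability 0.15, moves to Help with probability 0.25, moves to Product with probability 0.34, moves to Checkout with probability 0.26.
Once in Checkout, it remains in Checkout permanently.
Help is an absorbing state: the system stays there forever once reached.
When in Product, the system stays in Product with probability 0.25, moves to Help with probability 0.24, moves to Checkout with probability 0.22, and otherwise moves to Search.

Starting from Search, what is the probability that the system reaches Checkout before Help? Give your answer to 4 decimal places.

0.5006

Let h(s) be the probability of absorption at Checkout starting from transient state s. Then h(Checkout) = 1 and h(Help) = 0. By first-step analysis:
h(Search) = 0.15·h(Search) + 0.26·1 + 0.25·0 + 0.34·h(Product)
h(Product) = 0.29·h(Search) + 0.22·1 + 0.24·0 + 0.25·h(Product)
Solving: h(Search) = 0.5006, h(Product) = 0.4869.
Starting from Search, the probability is 0.5006.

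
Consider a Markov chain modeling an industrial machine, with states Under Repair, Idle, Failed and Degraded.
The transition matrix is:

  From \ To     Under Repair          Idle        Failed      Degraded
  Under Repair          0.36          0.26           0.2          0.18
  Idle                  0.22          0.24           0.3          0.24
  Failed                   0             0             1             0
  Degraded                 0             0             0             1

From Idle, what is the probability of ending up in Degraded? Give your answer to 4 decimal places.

0.4501

Let h(s) be the probability of absorption at Degraded starting from transient state s. Then h(Degraded) = 1 and h(Failed) = 0. By first-step analysis:
h(Under Repair) = 0.36·h(Under Repair) + 0.26·h(Idle) + 0.2·0 + 0.18·1
h(Idle) = 0.22·h(Under Repair) + 0.24·h(Idle) + 0.3·0 + 0.24·1
Solving: h(Under Repair) = 0.4641, h(Idle) = 0.4501.
Starting from Idle, the probability is 0.4501.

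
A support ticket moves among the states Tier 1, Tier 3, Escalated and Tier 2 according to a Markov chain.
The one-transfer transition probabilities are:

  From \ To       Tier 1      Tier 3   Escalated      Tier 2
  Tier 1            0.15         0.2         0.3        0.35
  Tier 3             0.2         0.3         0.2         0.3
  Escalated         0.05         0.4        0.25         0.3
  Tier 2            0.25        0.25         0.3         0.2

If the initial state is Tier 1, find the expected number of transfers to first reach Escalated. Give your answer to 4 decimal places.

Let t(s) be the expected number of transfers to first reach Escalated from state s, with t(Escalated) = 0. Conditioning on the first transfer:
t(Tier 1) = 1 + 0.15·t(Tier 1) + 0.2·t(Tier 3) + 0.35·t(Tier 2)
t(Tier 3) = 1 + 0.2·t(Tier 1) + 0.3·t(Tier 3) + 0.3·t(Tier 2)
t(Tier 2) = 1 + 0.25·t(Tier 1) + 0.25·t(Tier 3) + 0.2·t(Tier 2)
Solving: t(Tier 1) = 3.6213, t(Tier 3) = 4.0227, t(Tier 2) = 3.6387.
Expected transfers from Tier 1 to Escalated: 3.6213.

3.6213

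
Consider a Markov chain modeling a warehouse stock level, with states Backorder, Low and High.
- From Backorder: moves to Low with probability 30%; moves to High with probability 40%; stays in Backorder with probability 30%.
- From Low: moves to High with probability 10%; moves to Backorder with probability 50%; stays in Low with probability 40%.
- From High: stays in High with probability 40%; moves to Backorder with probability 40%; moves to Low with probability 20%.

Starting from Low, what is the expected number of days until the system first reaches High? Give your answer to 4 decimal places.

4.4444

Let t(s) be the expected number of days to first reach High from state s, with t(High) = 0. Conditioning on the first day:
t(Backorder) = 1 + 0.3·t(Backorder) + 0.3·t(Low)
t(Low) = 1 + 0.5·t(Backorder) + 0.4·t(Low)
Solving: t(Backorder) = 3.3333, t(Low) = 4.4444.
Expected days from Low to High: 4.4444.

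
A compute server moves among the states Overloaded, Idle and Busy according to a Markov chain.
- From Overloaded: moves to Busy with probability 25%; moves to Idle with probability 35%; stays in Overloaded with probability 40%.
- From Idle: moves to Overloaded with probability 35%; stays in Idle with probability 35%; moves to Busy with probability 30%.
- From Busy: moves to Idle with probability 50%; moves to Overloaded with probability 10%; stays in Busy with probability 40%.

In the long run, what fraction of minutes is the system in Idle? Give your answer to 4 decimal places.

Let the stationary distribution be π with π = πP and π_1 + π_2 + π_3 = 1.
π_1 = 0.4·π_1 + 0.35·π_2 + 0.1·π_3
π_2 = 0.35·π_1 + 0.35·π_2 + 0.5·π_3
Solving with the normalization constraint gives π = (0.2849, 0.3976, 0.3175).
So the stationary probability of Idle is 0.3976.

0.3976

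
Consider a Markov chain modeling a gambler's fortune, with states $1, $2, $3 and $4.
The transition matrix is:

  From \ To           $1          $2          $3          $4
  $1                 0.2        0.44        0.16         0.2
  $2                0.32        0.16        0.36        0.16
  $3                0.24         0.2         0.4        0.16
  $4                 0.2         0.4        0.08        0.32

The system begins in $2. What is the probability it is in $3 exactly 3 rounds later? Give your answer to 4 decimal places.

Propagate the distribution vector 3 rounds from $2.
After 0 rounds: (0.0000, 1.0000, 0.0000, 0.0000)
After 1 round: (0.3200, 0.1600, 0.3600, 0.1600)
After 2 rounds: (0.2336, 0.3024, 0.2656, 0.1984)
After 3 rounds: (0.2469, 0.2836, 0.2684, 0.2011)
P(in $3 after 3 rounds) = 0.2684

0.2684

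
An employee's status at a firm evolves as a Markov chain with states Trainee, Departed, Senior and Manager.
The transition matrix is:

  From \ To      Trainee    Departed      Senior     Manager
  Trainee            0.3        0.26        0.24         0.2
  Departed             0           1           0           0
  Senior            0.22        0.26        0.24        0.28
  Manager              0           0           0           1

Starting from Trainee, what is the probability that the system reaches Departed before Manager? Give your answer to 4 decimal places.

0.5426

Let h(s) be the probability of absorption at Departed starting from transient state s. Then h(Departed) = 1 and h(Manager) = 0. By first-step analysis:
h(Trainee) = 0.3·h(Trainee) + 0.26·1 + 0.24·h(Senior) + 0.2·0
h(Senior) = 0.22·h(Trainee) + 0.26·1 + 0.24·h(Senior) + 0.28·0
Solving: h(Trainee) = 0.5426, h(Senior) = 0.4992.
Starting from Trainee, the probability is 0.5426.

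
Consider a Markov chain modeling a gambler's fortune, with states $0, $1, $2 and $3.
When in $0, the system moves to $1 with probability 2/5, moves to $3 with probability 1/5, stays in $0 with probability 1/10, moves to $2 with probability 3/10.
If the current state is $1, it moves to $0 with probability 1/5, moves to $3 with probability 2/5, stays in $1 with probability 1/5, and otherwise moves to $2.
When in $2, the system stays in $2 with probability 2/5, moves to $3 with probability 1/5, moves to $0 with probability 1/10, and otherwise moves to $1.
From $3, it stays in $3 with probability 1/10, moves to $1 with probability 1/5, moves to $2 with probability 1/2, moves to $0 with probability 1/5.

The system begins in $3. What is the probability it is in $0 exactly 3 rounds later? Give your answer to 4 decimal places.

0.1520

Propagate the distribution vector 3 rounds from $3.
After 0 rounds: (0.0000, 0.0000, 0.0000, 1.0000)
After 1 round: (0.2000, 0.2000, 0.5000, 0.1000)
After 2 rounds: (0.1300, 0.2900, 0.3500, 0.2300)
After 3 rounds: (0.1520, 0.2610, 0.3520, 0.2350)
P(in $0 after 3 rounds) = 0.1520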